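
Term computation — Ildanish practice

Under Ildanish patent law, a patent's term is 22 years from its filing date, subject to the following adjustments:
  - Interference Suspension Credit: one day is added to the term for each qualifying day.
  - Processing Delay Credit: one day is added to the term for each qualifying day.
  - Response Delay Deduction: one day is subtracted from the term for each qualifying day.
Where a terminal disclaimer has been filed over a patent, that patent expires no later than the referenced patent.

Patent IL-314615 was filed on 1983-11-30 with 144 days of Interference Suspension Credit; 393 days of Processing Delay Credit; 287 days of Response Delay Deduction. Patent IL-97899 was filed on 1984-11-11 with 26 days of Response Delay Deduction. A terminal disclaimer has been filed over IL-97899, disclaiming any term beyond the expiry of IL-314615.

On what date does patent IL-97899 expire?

August 7, 2006

Natural term of IL-97899:
  Base: filing + 22 years → 11 November 2006.
  Response Delay Deduction: −26 days → 16 October 2006.
Expiry of referenced patent IL-314615:
  Base: filing + 22 years → 30 November 2005.
  Interference Suspension Credit: +144 days → 23 April 2006.
  Processing Delay Credit: +393 days → 21 May 2007.
  Response Delay Deduction: −287 days → 7 August 2006.
Terminal disclaimer: IL-97899 expires on the earlier of 16 October 2006 and 7 August 2006.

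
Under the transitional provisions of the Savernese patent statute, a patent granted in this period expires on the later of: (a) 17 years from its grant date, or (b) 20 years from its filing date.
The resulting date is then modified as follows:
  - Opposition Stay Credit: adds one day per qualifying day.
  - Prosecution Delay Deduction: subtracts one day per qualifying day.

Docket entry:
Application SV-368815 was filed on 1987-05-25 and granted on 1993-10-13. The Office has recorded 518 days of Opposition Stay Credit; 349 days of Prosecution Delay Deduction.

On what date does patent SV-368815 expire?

2011-03-31

(a) grant + 17 years → 13 October 2010.
(b) filing + 20 years → 25 May 2007.
Later of the two: 13 October 2010.
Opposition Stay Credit: +518 days → 14 March 2012.
Prosecution Delay Deduction: −349 days → 31 March 2011.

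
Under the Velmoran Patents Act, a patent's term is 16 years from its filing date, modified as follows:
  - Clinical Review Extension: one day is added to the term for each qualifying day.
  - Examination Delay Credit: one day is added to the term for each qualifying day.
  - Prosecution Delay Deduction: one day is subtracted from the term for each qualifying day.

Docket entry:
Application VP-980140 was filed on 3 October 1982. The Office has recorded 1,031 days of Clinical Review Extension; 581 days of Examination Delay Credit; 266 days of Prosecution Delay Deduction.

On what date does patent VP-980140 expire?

Base term: filing date + 16 years → 3 October 1998.
Clinical Review Extension: +1031 days → 30 July 2001.
Examination Delay Credit: +581 days → 3 March 2003.
Prosecution Delay Deduction: −266 days → 10 June 2002.

June 10, 2002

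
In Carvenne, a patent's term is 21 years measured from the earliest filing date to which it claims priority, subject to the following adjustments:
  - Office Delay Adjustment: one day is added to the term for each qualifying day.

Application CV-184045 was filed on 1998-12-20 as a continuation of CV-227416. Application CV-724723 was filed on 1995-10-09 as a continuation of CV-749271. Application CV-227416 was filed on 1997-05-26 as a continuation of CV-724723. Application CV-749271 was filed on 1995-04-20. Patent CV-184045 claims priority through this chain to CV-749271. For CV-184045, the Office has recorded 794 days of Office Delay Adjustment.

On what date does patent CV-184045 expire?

Earliest priority filing: 20 April 1995.
Base term: 20 April 1995 + 21 years → 20 April 2016.
Office Delay Adjustment: +794 days → 23 June 2018.

2018-06-23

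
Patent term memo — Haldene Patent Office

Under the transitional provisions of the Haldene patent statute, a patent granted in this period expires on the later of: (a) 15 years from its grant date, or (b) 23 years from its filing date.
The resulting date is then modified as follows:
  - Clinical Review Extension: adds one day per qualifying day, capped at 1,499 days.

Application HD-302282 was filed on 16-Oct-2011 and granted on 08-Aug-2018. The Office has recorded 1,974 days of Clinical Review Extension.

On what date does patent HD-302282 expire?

(a) grant + 15 years → 8 August 2033.
(b) filing + 23 years → 16 October 2034.
Later of the two: 16 October 2034.
Clinical Review Extension: 1974 days claimed exceeds the 1499-day cap, so +1499 days → 23 November 2038.

November 23, 2038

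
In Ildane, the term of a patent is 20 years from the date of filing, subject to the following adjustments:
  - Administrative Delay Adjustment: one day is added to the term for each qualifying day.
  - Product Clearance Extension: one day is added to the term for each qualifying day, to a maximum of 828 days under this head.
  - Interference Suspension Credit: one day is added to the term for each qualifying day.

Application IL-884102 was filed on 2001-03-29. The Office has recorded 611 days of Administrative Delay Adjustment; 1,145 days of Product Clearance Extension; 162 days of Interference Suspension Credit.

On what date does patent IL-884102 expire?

2025-08-16

Base term: filing date + 20 years → 29 March 2021.
Administrative Delay Adjustment: +611 days → 30 November 2022.
Product Clearance Extension: 1145 days claimed exceeds the 828-day cap, so +828 days → 7 March 2025.
Interference Suspension Credit: +162 days → 16 August 2025.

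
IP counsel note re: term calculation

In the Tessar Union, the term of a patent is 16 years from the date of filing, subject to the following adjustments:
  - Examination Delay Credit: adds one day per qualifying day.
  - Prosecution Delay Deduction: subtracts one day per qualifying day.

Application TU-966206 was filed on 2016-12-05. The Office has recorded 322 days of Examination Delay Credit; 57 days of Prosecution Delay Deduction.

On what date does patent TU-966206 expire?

2033-08-27

Base term: filing date + 16 years → 5 December 2032.
Examination Delay Credit: +322 days → 23 October 2033.
Prosecution Delay Deduction: −57 days → 27 August 2033.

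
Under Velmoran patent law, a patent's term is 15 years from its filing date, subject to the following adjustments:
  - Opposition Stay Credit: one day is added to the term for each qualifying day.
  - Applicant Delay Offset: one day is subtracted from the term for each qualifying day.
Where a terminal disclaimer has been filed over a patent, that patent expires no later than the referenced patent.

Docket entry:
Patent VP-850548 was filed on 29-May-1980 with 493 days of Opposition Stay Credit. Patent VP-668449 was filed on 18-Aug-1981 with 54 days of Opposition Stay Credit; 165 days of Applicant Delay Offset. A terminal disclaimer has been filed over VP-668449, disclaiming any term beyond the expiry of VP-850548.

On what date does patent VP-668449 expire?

1996-04-29

Natural term of VP-668449:
  Base: filing + 15 years → 18 August 1996.
  Opposition Stay Credit: +54 days → 11 October 1996.
  Applicant Delay Offset: −165 days → 29 April 1996.
Expiry of referenced patent VP-850548:
  Base: filing + 15 years → 29 May 1995.
  Opposition Stay Credit: +493 days → 3 October 1996.
Terminal disclaimer: VP-668449 expires on the earlier of 29 April 1996 and 3 October 1996.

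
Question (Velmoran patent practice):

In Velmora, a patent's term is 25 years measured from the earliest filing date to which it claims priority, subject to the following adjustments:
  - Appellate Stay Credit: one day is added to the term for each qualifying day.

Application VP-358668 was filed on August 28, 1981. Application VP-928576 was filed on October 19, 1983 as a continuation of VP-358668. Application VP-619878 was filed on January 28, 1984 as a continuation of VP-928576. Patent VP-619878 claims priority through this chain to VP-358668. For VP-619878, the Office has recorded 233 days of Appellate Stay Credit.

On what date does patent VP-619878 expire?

Earliest priority filing: 28 August 1981.
Base term: 28 August 1981 + 25 years → 28 August 2006.
Appellate Stay Credit: +233 days → 18 April 2007.

2007-04-18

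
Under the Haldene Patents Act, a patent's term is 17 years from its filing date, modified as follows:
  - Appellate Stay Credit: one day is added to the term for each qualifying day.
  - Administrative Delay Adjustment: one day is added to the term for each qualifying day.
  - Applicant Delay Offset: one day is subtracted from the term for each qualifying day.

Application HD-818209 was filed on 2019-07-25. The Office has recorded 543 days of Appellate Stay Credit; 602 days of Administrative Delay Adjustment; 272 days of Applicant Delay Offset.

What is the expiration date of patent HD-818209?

Base term: filing date + 17 years → 25 July 2036.
Appellate Stay Credit: +543 days → 19 January 2038.
Administrative Delay Adjustment: +602 days → 13 September 2039.
Applicant Delay Offset: −272 days → 15 December 2038.

December 15, 2038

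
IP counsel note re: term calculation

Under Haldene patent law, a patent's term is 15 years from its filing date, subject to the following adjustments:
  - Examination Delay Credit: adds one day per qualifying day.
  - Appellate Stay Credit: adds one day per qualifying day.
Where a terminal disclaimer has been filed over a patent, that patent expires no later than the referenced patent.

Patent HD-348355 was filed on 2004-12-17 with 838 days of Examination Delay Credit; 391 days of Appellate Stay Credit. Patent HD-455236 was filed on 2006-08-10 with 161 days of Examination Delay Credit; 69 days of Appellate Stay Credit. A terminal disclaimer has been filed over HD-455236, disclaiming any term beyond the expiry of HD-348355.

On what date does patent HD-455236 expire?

2022-03-28

Natural term of HD-455236:
  Base: filing + 15 years → 10 August 2021.
  Examination Delay Credit: +161 days → 18 January 2022.
  Appellate Stay Credit: +69 days → 28 March 2022.
Expiry of referenced patent HD-348355:
  Base: filing + 15 years → 17 December 2019.
  Examination Delay Credit: +838 days → 3 April 2022.
  Appellate Stay Credit: +391 days → 29 April 2023.
Terminal disclaimer: HD-455236 expires on the earlier of 28 March 2022 and 29 April 2023.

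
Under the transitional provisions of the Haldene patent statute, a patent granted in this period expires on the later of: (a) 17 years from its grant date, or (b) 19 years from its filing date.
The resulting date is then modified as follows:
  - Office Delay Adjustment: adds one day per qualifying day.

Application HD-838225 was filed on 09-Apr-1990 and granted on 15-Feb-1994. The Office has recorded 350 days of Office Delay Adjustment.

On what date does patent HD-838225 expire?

(a) grant + 17 years → 15 February 2011.
(b) filing + 19 years → 9 April 2009.
Later of the two: 15 February 2011.
Office Delay Adjustment: +350 days → 31 January 2012.

January 31, 2012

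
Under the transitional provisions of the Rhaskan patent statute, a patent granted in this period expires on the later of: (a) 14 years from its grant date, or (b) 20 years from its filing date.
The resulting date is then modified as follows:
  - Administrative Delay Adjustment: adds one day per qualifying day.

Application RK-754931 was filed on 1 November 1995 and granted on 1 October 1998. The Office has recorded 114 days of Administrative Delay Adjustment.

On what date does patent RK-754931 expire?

2016-02-23

(a) grant + 14 years → 1 October 2012.
(b) filing + 20 years → 1 November 2015.
Later of the two: 1 November 2015.
Administrative Delay Adjustment: +114 days → 23 February 2016.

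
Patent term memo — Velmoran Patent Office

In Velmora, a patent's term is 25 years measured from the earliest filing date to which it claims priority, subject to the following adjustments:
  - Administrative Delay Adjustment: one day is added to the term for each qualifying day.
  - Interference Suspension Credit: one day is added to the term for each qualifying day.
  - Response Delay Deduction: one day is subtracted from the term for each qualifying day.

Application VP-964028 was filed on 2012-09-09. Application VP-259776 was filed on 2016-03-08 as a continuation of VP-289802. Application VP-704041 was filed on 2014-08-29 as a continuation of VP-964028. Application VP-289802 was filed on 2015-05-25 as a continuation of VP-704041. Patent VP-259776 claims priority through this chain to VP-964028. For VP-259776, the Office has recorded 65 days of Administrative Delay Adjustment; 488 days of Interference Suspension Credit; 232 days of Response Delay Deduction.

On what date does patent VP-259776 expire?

July 27, 2038

Earliest priority filing: 9 September 2012.
Base term: 9 September 2012 + 25 years → 9 September 2037.
Administrative Delay Adjustment: +65 days → 13 November 2037.
Interference Suspension Credit: +488 days → 16 March 2039.
Response Delay Deduction: −232 days → 27 July 2038.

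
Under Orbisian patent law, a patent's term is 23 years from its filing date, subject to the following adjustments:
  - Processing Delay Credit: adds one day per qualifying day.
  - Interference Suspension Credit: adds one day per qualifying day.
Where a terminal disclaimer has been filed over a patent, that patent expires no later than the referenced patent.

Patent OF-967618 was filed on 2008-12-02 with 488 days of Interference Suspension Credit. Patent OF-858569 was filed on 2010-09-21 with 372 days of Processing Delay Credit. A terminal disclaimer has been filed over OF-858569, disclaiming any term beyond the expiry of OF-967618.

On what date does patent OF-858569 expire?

Natural term of OF-858569:
  Base: filing + 23 years → 21 September 2033.
  Processing Delay Credit: +372 days → 28 September 2034.
Expiry of referenced patent OF-967618:
  Base: filing + 23 years → 2 December 2031.
  Interference Suspension Credit: +488 days → 3 April 2033.
Terminal disclaimer: OF-858569 expires on the earlier of 28 September 2034 and 3 April 2033.

2033-04-03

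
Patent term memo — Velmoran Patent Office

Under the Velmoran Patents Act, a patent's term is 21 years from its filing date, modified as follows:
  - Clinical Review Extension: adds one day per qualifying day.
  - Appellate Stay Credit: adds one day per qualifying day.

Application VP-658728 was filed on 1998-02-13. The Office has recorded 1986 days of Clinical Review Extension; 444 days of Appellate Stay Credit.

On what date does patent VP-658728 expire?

2025-10-09

Base term: filing date + 21 years → 13 February 2019.
Clinical Review Extension: +1986 days → 22 July 2024.
Appellate Stay Credit: +444 days → 9 October 2025.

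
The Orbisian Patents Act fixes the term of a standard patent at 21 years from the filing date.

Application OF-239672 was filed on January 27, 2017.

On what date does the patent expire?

Filing date + 21 years → 27 January 2038.

January 27, 2038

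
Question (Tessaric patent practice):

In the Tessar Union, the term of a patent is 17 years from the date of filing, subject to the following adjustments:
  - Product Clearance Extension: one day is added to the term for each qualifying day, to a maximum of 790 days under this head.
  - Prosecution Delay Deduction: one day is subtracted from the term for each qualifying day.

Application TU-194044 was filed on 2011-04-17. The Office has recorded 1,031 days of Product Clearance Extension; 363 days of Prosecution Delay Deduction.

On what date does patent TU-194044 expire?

2029-06-18

Base term: filing date + 17 years → 17 April 2028.
Product Clearance Extension: 1031 days claimed exceeds the 790-day cap, so +790 days → 16 June 2030.
Prosecution Delay Deduction: −363 days → 18 June 2029.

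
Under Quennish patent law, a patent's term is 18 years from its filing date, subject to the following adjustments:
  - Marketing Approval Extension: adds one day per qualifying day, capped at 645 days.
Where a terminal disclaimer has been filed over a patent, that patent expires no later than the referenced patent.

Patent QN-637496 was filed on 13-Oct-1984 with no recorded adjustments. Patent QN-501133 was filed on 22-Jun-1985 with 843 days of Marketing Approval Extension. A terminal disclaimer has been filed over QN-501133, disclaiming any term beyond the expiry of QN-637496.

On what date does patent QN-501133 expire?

2002-10-13

Natural term of QN-501133:
  Base: filing + 18 years → 22 June 2003.
  Marketing Approval Extension: 843 days claimed exceeds the 645-day cap, so +645 days → 28 March 2005.
Expiry of referenced patent QN-637496:
  Base: filing + 18 years → 13 October 2002.
Terminal disclaimer: QN-501133 expires on the earlier of 28 March 2005 and 13 October 2002.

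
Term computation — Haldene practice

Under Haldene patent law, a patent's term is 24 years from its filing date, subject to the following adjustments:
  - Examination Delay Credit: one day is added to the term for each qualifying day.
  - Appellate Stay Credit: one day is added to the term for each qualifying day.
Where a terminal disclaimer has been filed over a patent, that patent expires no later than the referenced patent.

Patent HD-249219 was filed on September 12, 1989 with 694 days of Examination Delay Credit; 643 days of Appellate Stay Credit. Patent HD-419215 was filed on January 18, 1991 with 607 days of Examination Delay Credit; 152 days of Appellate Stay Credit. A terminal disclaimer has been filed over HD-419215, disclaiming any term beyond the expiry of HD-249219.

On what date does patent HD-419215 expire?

February 15, 2017

Natural term of HD-419215:
  Base: filing + 24 years → 18 January 2015.
  Examination Delay Credit: +607 days → 16 September 2016.
  Appellate Stay Credit: +152 days → 15 February 2017.
Expiry of referenced patent HD-249219:
  Base: filing + 24 years → 12 September 2013.
  Examination Delay Credit: +694 days → 7 August 2015.
  Appellate Stay Credit: +643 days → 11 May 2017.
Terminal disclaimer: HD-419215 expires on the earlier of 15 February 2017 and 11 May 2017.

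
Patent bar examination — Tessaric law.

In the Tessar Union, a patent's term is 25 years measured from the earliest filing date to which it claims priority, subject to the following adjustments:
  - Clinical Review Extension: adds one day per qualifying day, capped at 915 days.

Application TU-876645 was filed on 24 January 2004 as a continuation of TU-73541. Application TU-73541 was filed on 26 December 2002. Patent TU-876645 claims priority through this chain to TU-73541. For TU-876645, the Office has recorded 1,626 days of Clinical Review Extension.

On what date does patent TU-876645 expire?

June 28, 2030

Earliest priority filing: 26 December 2002.
Base term: 26 December 2002 + 25 years → 26 December 2027.
Clinical Review Extension: 1626 days claimed exceeds the 915-day cap, so +915 days → 28 June 2030.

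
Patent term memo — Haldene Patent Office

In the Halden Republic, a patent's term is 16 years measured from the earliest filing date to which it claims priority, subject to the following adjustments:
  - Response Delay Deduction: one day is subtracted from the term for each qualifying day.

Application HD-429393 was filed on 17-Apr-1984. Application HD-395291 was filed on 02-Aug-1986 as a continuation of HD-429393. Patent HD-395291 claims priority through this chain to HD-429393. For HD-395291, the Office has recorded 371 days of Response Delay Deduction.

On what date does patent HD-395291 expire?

Earliest priority filing: 17 April 1984.
Base term: 17 April 1984 + 16 years → 17 April 2000.
Response Delay Deduction: −371 days → 12 April 1999.

1999-04-12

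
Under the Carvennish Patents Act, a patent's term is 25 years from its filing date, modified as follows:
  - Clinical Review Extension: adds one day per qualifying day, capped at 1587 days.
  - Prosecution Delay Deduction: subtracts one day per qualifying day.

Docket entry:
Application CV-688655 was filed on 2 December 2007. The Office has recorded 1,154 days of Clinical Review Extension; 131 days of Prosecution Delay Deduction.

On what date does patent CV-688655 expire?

Base term: filing date + 25 years → 2 December 2032.
Clinical Review Extension: 1154 days (within the 1587-day cap) → +1154 days → 30 January 2036.
Prosecution Delay Deduction: −131 days → 21 September 2035.

2035-09-21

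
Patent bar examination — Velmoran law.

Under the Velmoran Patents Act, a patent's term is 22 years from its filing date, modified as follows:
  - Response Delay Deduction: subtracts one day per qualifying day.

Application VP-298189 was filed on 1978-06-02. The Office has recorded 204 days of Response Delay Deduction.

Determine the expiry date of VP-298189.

November 11, 1999

Base term: filing date + 22 years → 2 June 2000.
Response Delay Deduction: −204 days → 11 November 1999.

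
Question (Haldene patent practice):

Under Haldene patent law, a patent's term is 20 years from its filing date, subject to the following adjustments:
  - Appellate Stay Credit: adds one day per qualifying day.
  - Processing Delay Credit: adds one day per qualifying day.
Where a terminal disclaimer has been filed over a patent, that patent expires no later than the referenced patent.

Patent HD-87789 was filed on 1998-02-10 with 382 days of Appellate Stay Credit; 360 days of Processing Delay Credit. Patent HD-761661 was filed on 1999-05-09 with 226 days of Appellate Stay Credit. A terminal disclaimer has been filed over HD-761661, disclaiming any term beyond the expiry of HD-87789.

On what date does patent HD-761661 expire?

2019-12-21

Natural term of HD-761661:
  Base: filing + 20 years → 9 May 2019.
  Appellate Stay Credit: +226 days → 21 December 2019.
Expiry of referenced patent HD-87789:
  Base: filing + 20 years → 10 February 2018.
  Appellate Stay Credit: +382 days → 27 February 2019.
  Processing Delay Credit: +360 days → 22 February 2020.
Terminal disclaimer: HD-761661 expires on the earlier of 21 December 2019 and 22 February 2020.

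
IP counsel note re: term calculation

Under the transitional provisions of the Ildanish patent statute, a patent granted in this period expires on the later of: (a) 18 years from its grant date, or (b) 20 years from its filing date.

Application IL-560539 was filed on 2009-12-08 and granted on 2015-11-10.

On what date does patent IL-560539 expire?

November 10, 2033

(a) grant + 18 years → 10 November 2033.
(b) filing + 20 years → 8 December 2029.
Later of the two: 10 November 2033.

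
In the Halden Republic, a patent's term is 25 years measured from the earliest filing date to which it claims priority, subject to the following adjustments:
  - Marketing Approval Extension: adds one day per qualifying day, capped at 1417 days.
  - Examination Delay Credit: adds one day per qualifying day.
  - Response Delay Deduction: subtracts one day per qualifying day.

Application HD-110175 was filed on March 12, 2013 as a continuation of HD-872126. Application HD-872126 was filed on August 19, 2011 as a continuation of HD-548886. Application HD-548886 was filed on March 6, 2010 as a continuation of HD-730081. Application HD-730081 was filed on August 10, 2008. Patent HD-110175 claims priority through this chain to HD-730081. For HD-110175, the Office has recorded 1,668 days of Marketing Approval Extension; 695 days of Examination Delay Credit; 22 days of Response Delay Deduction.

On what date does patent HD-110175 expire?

Earliest priority filing: 10 August 2008.
Base term: 10 August 2008 + 25 years → 10 August 2033.
Marketing Approval Extension: 1668 days claimed exceeds the 1417-day cap, so +1417 days → 27 June 2037.
Examination Delay Credit: +695 days → 23 May 2039.
Response Delay Deduction: −22 days → 1 May 2039.

May 1, 2039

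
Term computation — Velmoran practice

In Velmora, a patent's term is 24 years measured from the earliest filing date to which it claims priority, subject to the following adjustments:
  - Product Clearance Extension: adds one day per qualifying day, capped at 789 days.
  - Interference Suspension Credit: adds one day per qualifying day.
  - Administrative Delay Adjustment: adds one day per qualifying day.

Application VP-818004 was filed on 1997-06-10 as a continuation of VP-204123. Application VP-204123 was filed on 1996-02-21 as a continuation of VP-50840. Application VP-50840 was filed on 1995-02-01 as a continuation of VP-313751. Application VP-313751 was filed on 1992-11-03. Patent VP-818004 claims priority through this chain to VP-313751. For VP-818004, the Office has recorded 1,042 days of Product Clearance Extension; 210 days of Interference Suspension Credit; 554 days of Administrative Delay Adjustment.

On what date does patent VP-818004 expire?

February 3, 2021

Earliest priority filing: 3 November 1992.
Base term: 3 November 1992 + 24 years → 3 November 2016.
Product Clearance Extension: 1042 days claimed exceeds the 789-day cap, so +789 days → 1 January 2019.
Interference Suspension Credit: +210 days → 30 July 2019.
Administrative Delay Adjustment: +554 days → 3 February 2021.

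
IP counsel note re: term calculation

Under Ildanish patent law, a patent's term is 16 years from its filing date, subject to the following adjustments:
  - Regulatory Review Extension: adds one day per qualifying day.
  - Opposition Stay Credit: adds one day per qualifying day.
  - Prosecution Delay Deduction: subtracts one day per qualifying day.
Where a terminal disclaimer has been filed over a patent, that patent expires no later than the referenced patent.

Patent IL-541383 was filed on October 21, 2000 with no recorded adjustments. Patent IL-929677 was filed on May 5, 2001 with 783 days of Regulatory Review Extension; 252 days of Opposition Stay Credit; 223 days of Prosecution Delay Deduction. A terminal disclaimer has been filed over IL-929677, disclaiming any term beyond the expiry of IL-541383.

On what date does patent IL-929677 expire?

Natural term of IL-929677:
  Base: filing + 16 years → 5 May 2017.
  Regulatory Review Extension: +783 days → 27 June 2019.
  Opposition Stay Credit: +252 days → 5 March 2020.
  Prosecution Delay Deduction: −223 days → 26 July 2019.
Expiry of referenced patent IL-541383:
  Base: filing + 16 years → 21 October 2016.
Terminal disclaimer: IL-929677 expires on the earlier of 26 July 2019 and 21 October 2016.

October 21, 2016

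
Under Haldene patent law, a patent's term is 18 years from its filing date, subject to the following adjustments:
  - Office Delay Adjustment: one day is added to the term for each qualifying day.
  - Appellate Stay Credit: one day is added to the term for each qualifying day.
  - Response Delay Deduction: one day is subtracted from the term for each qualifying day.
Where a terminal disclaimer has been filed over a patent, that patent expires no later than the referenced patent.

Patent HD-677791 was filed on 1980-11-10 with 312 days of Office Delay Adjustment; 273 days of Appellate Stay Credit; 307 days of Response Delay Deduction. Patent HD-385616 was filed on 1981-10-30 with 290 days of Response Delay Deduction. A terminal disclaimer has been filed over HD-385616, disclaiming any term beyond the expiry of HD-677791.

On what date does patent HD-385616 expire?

January 13, 1999

Natural term of HD-385616:
  Base: filing + 18 years → 30 October 1999.
  Response Delay Deduction: −290 days → 13 January 1999.
Expiry of referenced patent HD-677791:
  Base: filing + 18 years → 10 November 1998.
  Office Delay Adjustment: +312 days → 18 September 1999.
  Appellate Stay Credit: +273 days → 17 June 2000.
  Response Delay Deduction: −307 days → 15 August 1999.
Terminal disclaimer: HD-385616 expires on the earlier of 13 January 1999 and 15 August 1999.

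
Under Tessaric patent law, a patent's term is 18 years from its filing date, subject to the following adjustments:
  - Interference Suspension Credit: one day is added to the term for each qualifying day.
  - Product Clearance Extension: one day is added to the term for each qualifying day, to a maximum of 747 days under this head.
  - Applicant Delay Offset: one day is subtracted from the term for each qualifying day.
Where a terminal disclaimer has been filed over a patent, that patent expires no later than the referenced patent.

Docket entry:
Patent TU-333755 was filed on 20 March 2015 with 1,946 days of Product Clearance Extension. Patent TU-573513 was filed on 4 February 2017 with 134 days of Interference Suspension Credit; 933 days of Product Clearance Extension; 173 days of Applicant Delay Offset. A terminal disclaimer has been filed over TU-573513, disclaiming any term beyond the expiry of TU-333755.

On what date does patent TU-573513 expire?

April 6, 2035

Natural term of TU-573513:
  Base: filing + 18 years → 4 February 2035.
  Interference Suspension Credit: +134 days → 18 June 2035.
  Product Clearance Extension: 933 days claimed exceeds the 747-day cap, so +747 days → 4 July 2037.
  Applicant Delay Offset: −173 days → 12 January 2037.
Expiry of referenced patent TU-333755:
  Base: filing + 18 years → 20 March 2033.
  Product Clearance Extension: 1946 days claimed exceeds the 747-day cap, so +747 days → 6 April 2035.
Terminal disclaimer: TU-573513 expires on the earlier of 12 January 2037 and 6 April 2035.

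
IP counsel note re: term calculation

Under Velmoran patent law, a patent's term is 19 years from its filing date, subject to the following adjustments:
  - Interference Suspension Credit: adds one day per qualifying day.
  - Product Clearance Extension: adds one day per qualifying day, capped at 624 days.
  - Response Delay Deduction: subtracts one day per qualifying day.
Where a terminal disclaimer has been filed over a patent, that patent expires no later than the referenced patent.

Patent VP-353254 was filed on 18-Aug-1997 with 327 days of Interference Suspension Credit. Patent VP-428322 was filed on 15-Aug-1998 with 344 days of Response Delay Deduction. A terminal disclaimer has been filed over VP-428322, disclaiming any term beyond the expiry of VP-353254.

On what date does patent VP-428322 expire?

Natural term of VP-428322:
  Base: filing + 19 years → 15 August 2017.
  Response Delay Deduction: −344 days → 5 September 2016.
Expiry of referenced patent VP-353254:
  Base: filing + 19 years → 18 August 2016.
  Interference Suspension Credit: +327 days → 11 July 2017.
Terminal disclaimer: VP-428322 expires on the earlier of 5 September 2016 and 11 July 2017.

2016-09-05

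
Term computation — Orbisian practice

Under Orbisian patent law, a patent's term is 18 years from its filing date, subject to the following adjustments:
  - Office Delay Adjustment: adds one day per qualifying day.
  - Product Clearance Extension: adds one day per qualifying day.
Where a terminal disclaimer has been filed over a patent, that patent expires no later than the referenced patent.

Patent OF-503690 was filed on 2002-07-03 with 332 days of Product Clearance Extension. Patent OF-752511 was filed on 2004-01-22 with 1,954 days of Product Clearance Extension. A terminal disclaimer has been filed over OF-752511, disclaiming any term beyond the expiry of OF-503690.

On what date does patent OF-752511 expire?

May 31, 2021

Natural term of OF-752511:
  Base: filing + 18 years → 22 January 2022.
  Product Clearance Extension: +1954 days → 30 May 2027.
Expiry of referenced patent OF-503690:
  Base: filing + 18 years → 3 July 2020.
  Product Clearance Extension: +332 days → 31 May 2021.
Terminal disclaimer: OF-752511 expires on the earlier of 30 May 2027 and 31 May 2021.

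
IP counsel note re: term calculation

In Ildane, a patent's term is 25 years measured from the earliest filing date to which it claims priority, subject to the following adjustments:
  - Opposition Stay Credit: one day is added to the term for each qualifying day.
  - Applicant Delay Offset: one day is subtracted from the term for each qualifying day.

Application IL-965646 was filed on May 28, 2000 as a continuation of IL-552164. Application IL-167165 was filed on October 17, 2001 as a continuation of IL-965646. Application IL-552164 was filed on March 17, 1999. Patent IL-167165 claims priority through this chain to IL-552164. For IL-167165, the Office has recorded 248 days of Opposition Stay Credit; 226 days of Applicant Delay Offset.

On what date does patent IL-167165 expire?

2024-04-08

Earliest priority filing: 17 March 1999.
Base term: 17 March 1999 + 25 years → 17 March 2024.
Opposition Stay Credit: +248 days → 20 November 2024.
Applicant Delay Offset: −226 days → 8 April 2024.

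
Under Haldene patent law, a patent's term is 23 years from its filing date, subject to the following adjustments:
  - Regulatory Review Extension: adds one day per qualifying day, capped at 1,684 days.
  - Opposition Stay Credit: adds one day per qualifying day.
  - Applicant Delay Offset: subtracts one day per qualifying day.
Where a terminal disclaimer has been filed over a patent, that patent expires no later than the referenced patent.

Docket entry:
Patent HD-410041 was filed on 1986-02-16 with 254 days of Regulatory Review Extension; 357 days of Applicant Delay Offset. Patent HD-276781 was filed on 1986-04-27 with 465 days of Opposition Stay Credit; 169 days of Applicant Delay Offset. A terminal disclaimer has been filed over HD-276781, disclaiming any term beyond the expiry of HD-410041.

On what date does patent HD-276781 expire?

November 5, 2008

Natural term of HD-276781:
  Base: filing + 23 years → 27 April 2009.
  Opposition Stay Credit: +465 days → 5 August 2010.
  Applicant Delay Offset: −169 days → 17 February 2010.
Expiry of referenced patent HD-410041:
  Base: filing + 23 years → 16 February 2009.
  Regulatory Review Extension: 254 days (within the 1684-day cap) → +254 days → 28 October 2009.
  Applicant Delay Offset: −357 days → 5 November 2008.
Terminal disclaimer: HD-276781 expires on the earlier of 17 February 2010 and 5 November 2008.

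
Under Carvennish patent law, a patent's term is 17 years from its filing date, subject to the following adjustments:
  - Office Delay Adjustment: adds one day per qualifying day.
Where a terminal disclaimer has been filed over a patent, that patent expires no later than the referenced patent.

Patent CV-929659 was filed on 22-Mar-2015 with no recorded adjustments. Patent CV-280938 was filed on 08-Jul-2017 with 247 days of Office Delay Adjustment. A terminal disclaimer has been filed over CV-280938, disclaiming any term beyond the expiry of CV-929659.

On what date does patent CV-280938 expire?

March 22, 2032

Natural term of CV-280938:
  Base: filing + 17 years → 8 July 2034.
  Office Delay Adjustment: +247 days → 12 March 2035.
Expiry of referenced patent CV-929659:
  Base: filing + 17 years → 22 March 2032.
Terminal disclaimer: CV-280938 expires on the earlier of 12 March 2035 and 22 March 2032.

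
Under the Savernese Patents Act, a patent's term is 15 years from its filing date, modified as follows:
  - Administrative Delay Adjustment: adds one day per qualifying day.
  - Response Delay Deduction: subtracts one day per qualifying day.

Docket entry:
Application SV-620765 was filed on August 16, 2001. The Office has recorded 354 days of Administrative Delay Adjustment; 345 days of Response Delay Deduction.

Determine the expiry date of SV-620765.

Base term: filing date + 15 years → 16 August 2016.
Administrative Delay Adjustment: +354 days → 5 August 2017.
Response Delay Deduction: −345 days → 25 August 2016.

2016-08-25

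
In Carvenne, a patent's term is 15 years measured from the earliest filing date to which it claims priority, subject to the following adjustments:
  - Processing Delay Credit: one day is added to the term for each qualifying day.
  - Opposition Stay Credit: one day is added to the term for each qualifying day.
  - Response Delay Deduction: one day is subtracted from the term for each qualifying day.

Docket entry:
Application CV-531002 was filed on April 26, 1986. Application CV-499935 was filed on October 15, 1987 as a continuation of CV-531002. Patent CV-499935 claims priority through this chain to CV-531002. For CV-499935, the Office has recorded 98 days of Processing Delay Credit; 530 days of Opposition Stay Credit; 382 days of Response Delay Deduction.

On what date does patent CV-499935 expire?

2001-12-28

Earliest priority filing: 26 April 1986.
Base term: 26 April 1986 + 15 years → 26 April 2001.
Processing Delay Credit: +98 days → 2 August 2001.
Opposition Stay Credit: +530 days → 14 January 2003.
Response Delay Deduction: −382 days → 28 December 2001.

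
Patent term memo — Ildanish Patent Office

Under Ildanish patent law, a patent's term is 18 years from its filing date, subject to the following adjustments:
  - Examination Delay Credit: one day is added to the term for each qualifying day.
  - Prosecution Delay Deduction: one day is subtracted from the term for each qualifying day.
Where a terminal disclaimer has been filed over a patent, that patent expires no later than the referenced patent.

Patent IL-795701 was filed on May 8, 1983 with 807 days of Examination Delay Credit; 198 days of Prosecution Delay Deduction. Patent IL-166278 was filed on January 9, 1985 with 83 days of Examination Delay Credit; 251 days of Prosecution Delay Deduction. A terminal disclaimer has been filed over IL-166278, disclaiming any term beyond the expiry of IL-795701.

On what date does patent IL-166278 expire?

2002-07-25

Natural term of IL-166278:
  Base: filing + 18 years → 9 January 2003.
  Examination Delay Credit: +83 days → 2 April 2003.
  Prosecution Delay Deduction: −251 days → 25 July 2002.
Expiry of referenced patent IL-795701:
  Base: filing + 18 years → 8 May 2001.
  Examination Delay Credit: +807 days → 24 July 2003.
  Prosecution Delay Deduction: −198 days → 7 January 2003.
Terminal disclaimer: IL-166278 expires on the earlier of 25 July 2002 and 7 January 2003.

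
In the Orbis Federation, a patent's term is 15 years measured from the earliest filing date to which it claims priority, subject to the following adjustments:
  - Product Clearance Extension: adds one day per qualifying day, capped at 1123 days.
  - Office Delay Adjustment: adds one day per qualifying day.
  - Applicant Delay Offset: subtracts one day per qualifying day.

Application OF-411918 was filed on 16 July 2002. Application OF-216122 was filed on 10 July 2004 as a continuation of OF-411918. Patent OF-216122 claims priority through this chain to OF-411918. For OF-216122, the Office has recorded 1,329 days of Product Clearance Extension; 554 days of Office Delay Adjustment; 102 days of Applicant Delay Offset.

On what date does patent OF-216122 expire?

Earliest priority filing: 16 July 2002.
Base term: 16 July 2002 + 15 years → 16 July 2017.
Product Clearance Extension: 1329 days claimed exceeds the 1123-day cap, so +1123 days → 12 August 2020.
Office Delay Adjustment: +554 days → 17 February 2022.
Applicant Delay Offset: −102 days → 7 November 2021.

2021-11-07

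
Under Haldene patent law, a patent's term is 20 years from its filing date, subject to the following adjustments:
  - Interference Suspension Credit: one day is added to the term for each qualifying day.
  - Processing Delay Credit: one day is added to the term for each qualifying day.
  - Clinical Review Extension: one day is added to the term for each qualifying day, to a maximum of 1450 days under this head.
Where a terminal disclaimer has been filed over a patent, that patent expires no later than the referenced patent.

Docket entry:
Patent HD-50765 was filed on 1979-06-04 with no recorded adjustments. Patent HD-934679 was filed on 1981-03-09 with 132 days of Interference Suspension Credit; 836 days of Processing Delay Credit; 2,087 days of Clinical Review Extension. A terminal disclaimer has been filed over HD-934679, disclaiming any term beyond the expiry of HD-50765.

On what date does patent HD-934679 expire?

Natural term of HD-934679:
  Base: filing + 20 years → 9 March 2001.
  Interference Suspension Credit: +132 days → 19 July 2001.
  Processing Delay Credit: +836 days → 2 November 2003.
  Clinical Review Extension: 2087 days claimed exceeds the 1450-day cap, so +1450 days → 22 October 2007.
Expiry of referenced patent HD-50765:
  Base: filing + 20 years → 4 June 1999.
Terminal disclaimer: HD-934679 expires on the earlier of 22 October 2007 and 4 June 1999.

June 4, 1999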